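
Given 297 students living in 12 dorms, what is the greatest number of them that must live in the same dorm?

If each of the 12 dorms held at most 24, the total would be at most 12 × 24 = 288 < 297, a contradiction.
So at least one holds ⌈297/12⌉ = 25.

25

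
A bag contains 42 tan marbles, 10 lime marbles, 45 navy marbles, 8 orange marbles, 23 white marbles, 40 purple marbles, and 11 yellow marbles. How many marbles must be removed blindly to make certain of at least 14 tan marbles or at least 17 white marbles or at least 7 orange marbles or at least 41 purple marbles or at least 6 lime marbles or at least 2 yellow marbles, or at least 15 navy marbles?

96

Each of the 7 colors has its own threshold; avoid all of them simultaneously.
The worst case stops just short of every target: 13 tan, 5 lime, 14 navy, 6 orange, 16 white, 40 purple, 1 yellow — 13 + 5 + 14 + 6 + 16 + 40 + 1 = 95 marbles.
One more marble must push some color to its target, so 95 + 1 = 96.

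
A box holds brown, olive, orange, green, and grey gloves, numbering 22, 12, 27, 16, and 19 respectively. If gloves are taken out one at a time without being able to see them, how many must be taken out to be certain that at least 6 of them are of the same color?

Treat the 5 colors as pigeonholes.
The worst case takes 5 gloves of each color without reaching 6 of any: 5 × 5 = 25.
The next glove must bring some color to 6, so 25 + 1 = 26.

26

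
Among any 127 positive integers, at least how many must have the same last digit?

13

If each of the 10 possible last digits held at most 12, the total would be at most 10 × 12 = 120 < 127, a contradiction.
So at least one holds ⌈127/10⌉ = 13.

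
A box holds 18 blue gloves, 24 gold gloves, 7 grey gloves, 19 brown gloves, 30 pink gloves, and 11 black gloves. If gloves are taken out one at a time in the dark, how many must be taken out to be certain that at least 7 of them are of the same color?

Treat the 6 colors as pigeonholes.
The worst case takes 6 gloves of each color without reaching 7 of any: 6 × 6 = 36.
The next glove must bring some color to 7, so 36 + 1 = 37.

37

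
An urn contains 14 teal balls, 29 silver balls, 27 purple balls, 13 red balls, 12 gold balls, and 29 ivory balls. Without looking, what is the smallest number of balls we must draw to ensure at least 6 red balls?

117

To avoid red balls as long as possible, exhaust the other 5 colors first.
The worst case draws every non-red ball first: 14 + 29 + 27 + 12 + 29 = 111.
The next 6 draws are then forced to be red, giving 111 + 6 = 117.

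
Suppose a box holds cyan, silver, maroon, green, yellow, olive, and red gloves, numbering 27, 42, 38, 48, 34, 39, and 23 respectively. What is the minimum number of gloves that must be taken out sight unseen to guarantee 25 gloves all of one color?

Treat the 7 colors as pigeonholes.
In the worst case we take at most 24 of each color, but all 23 red (fewer than 24), giving 24 + 24 + 24 + 24 + 24 + 24 + 23 = 167.
One more glove then forces some color to 25, so 167 + 1 = 168.

168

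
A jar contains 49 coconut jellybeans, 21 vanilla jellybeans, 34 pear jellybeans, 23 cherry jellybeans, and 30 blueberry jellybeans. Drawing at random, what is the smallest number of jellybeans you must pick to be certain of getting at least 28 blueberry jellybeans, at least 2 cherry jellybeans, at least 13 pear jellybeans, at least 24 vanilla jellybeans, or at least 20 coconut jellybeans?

81

The worst case stops just short of every target: 19 coconut, all 21 vanilla, 12 pear, 1 cherry, 27 blueberry — 19 + 21 + 12 + 1 + 27 = 80 jellybeans.
One more jellybean must push some flavor to its target, so 80 + 1 = 81.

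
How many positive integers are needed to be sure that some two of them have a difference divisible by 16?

Two integers differ by a multiple of 16 exactly when they share a remainder mod 16.
There are 16 residue classes mod 16, so 16 integers can all lie in distinct classes.
One more integer must repeat a residue, giving a difference divisible by 16. So n = 16 + 1 = 17.

17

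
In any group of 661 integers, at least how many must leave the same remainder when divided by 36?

19

The 661 integers fall into 36 residue classes modulo 36.
If each of the 36 residue classes modulo 36 held at most 18, the total would be at most 36 × 18 = 648 < 661, a contradiction.
So at least one holds ⌈661/36⌉ = 19.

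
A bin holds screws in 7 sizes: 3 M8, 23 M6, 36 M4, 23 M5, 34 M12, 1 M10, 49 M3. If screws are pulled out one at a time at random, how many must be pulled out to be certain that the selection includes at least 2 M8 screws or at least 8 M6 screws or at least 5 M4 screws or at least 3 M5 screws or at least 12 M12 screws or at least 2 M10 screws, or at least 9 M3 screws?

The worst case stops just short of every target: 1 M8, 7 M6, 4 M4, 2 M5, 11 M12, 1 M10, 8 M3 — 1 + 7 + 4 + 2 + 11 + 1 + 8 = 34 screws.
One more screw must push some size to its target, so 34 + 1 = 35.

35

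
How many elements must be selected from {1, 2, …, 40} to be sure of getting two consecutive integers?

21

Partition {1, …, 40} into 20 pairs: {1,2}, {3,4}, …, {39,40}.
Choosing 20 integers — say the 20 even numbers 2, 4, …, 40 — takes one from each pair and avoids the property.
Choosing 21 forces two into the same pair by pigeonhole, and those are consecutive. So 21.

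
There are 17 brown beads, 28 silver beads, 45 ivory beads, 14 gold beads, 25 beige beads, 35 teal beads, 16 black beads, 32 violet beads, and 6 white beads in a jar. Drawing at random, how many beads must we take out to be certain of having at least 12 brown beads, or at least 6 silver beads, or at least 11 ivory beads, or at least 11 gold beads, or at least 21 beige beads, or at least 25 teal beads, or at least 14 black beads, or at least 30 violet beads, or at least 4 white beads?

126

The worst case stops just short of every target: 11 brown, 5 silver, 10 ivory, 10 gold, 20 beige, 24 teal, 13 black, 29 violet, 3 white — 11 + 5 + 10 + 10 + 20 + 24 + 13 + 29 + 3 = 125 beads.
One more bead must push some color to its target, so 125 + 1 = 126.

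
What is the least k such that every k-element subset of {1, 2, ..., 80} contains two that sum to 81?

Partition {1, …, 80} into 40 pairs: {1,80}, {2,79}, …, {40,41}.
Choosing 40 integers — say the integers 1 through 40 — takes one from each pair and avoids the property.
Choosing 41 forces two into the same pair by pigeonhole, and those sum to 81. So 41.

41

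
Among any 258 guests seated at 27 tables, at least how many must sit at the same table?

10

The 258 guests fall into 27 tables.
If each of the 27 tables held at most 9, the total would be at most 27 × 9 = 243 < 258, a contradiction.
So at least one holds ⌈258/27⌉ = 10.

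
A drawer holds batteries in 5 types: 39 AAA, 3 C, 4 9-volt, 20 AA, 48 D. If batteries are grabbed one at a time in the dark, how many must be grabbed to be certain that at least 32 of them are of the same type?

In the worst case we take at most 31 of each type, but all 3 C, all 4 9-volt, and all 20 AA (fewer than 31), giving 31 + 3 + 4 + 20 + 31 = 89.
One more battery then forces some type to 32, so 89 + 1 = 90.

90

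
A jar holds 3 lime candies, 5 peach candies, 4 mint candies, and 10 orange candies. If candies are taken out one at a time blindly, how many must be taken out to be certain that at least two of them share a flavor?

5

Treat the 4 flavors as pigeonholes.
The worst case takes 1 candy of each flavor without reaching 2 of any: 4 × 1 = 4.
The next candy must bring some flavor to 2, so 4 + 1 = 5.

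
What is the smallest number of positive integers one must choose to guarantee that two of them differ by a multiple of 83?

Use the pigeonhole principle on residue classes: two integers differ by a multiple of 83 exactly when they share a remainder mod 83.
There are 83 residue classes mod 83, so 83 integers can all lie in distinct classes.
One more integer must repeat a residue, giving a difference divisible by 83. So n = 83 + 1 = 84.

84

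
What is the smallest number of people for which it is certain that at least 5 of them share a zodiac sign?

There are 12 zodiac signs acting as pigeonholes.
With 12 × 4 = 48 people we could place exactly 4 in each, with no class reaching 5.
One more forces some class to hold 5, so 48 + 1 = 49.

49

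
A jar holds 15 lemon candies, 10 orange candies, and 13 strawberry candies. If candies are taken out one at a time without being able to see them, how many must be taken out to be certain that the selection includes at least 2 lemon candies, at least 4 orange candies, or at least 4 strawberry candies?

8

The worst case stops just short of every target: 1 lemon, 3 orange, 3 strawberry — 1 + 3 + 3 = 7 candies.
One more candy must push some flavor to its target, so 7 + 1 = 8.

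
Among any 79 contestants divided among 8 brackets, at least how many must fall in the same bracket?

10

The 79 contestants fall into 8 brackets.
If each of the 8 brackets held at most 9, the total would be at most 8 × 9 = 72 < 79, a contradiction.
So at least one holds ⌈79/8⌉ = 10.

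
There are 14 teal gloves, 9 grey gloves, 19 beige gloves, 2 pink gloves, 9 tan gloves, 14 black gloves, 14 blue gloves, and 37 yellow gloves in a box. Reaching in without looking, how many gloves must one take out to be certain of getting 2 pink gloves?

118

To avoid pink gloves as long as possible, exhaust the other 7 colors first.
The worst case draws every non-pink glove first: 14 + 9 + 19 + 9 + 14 + 14 + 37 = 116.
The next 2 draws are then forced to be pink, giving 116 + 2 = 118.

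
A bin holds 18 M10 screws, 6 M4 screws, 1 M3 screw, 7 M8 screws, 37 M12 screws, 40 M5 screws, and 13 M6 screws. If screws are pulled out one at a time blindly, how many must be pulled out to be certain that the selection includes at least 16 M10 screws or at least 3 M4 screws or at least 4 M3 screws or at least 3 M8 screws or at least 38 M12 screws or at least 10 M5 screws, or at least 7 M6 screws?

The worst case stops just short of every target: 15 M10, 2 M4, all 1 M3, 2 M8, 37 M12, 9 M5, 6 M6 — 15 + 2 + 1 + 2 + 37 + 9 + 6 = 72 screws.
One more screw must push some size to its target, so 72 + 1 = 73.

73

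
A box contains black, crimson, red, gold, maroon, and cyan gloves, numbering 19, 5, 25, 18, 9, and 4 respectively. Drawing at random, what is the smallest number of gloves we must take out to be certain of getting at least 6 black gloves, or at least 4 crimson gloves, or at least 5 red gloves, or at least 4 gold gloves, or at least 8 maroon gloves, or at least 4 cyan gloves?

The worst case stops just short of every target: 5 black, 3 crimson, 4 red, 3 gold, 7 maroon, 3 cyan — 5 + 3 + 4 + 3 + 7 + 3 = 25 gloves.
One more glove must push some color to its target, so 25 + 1 = 26.

26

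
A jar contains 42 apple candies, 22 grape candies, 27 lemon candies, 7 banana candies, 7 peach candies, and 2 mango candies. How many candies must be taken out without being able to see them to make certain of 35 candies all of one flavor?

100

Treat the 6 flavors as pigeonholes.
In the worst case we take at most 34 of each flavor, but all 22 grape, all 27 lemon, all 7 banana, all 7 peach, and all 2 mango (fewer than 34), giving 34 + 22 + 27 + 7 + 7 + 2 = 99.
One more candy then forces some flavor to 35, so 99 + 1 = 100.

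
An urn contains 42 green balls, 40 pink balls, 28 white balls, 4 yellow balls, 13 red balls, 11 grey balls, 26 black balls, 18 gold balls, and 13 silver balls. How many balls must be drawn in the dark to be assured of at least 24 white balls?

191

The worst case draws every non-white ball first: 42 + 40 + 4 + 13 + 11 + 26 + 18 + 13 = 167.
The next 24 draws are then forced to be white, giving 167 + 24 = 191.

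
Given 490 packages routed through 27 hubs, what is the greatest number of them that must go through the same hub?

The 490 packages fall into 27 hubs.
If each of the 27 hubs held at most 18, the total would be at most 27 × 18 = 486 < 490, a contradiction.
So at least one holds ⌈490/27⌉ = 19.

19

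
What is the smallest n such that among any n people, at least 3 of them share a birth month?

There are 12 months of the year acting as pigeonholes.
With 12 × 2 = 24 people we could place exactly 2 in each, with no class reaching 3.
One more forces some class to hold 3, so 24 + 1 = 25.

25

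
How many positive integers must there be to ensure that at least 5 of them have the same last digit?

There are 10 possible last digits acting as pigeonholes.
With 10 × 4 = 40 positive integers we could place exactly 4 in each, with no class reaching 5.
One more forces some class to hold 5, so 40 + 1 = 41.

41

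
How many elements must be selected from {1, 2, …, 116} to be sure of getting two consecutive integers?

Partition {1, …, 116} into 58 pairs: {1,2}, {3,4}, …, {115,116}.
Choosing 58 integers — say the 58 even numbers 2, 4, …, 116 — takes one from each pair and avoids the property.
Choosing 59 forces two into the same pair by pigeonhole, and those are consecutive. So 59.

59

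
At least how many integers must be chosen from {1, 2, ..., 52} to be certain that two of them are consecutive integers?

Partition {1, …, 52} into 26 pairs: {1,2}, {3,4}, …, {51,52}.
Choosing 26 integers — say the 26 even numbers 2, 4, …, 52 — takes one from each pair and avoids the property.
Choosing 27 forces two into the same pair by pigeonhole, and those are consecutive. So 27.

27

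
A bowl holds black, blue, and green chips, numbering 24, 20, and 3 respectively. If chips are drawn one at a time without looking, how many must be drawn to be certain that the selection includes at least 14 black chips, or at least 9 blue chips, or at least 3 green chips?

24

Each of the 3 colors has its own threshold; avoid all of them simultaneously.
The worst case stops just short of every target: 13 black, 8 blue, 2 green — 13 + 8 + 2 = 23 chips.
One more chip must push some color to its target, so 23 + 1 = 24.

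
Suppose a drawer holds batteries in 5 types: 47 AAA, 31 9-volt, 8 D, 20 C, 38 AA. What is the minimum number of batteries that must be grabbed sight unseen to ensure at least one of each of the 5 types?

The hardest type to obtain is D: we could draw every other battery first — 144 − 8 = 136 batteries — without a single D one.
The next draw must be D, so 136 + 1 = 137.

137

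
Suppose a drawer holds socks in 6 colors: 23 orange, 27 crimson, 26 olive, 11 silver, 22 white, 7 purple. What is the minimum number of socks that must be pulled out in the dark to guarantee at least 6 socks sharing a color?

31

Treat the 6 colors as pigeonholes.
The worst case takes 5 socks of each color without reaching 6 of any: 6 × 5 = 30.
The next sock must bring some color to 6, so 30 + 1 = 31.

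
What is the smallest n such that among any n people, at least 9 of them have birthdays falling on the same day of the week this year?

57

There are 7 days of the week acting as pigeonholes.
With 7 × 8 = 56 people we could place exactly 8 in each, with no class reaching 9.
One more forces some class to hold 9, so 56 + 1 = 57.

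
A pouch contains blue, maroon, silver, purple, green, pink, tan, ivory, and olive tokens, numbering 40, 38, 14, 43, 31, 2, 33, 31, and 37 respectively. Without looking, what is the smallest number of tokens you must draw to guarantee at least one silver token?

The worst case draws every non-silver token first: 40 + 38 + 43 + 31 + 2 + 33 + 31 + 37 = 255.
The next draw is then forced to be silver, giving 255 + 1 = 256.

256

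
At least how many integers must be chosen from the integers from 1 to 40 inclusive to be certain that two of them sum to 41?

Partition {1, …, 40} into 20 pairs: {1,40}, {2,39}, …, {20,21}.
Choosing 20 integers — say the integers 1 through 20 — takes one from each pair and avoids the property.
Choosing 21 forces two into the same pair by pigeonhole, and those sum to 41. So 21.

21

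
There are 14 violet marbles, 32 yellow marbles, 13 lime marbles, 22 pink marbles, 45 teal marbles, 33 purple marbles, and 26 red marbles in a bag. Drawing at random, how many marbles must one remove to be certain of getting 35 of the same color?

Treat the 7 colors as pigeonholes.
In the worst case we take at most 34 of each color, but all 14 violet, all 32 yellow, all 13 lime, all 22 pink, all 33 purple, and all 26 red (fewer than 34), giving 14 + 32 + 13 + 22 + 34 + 33 + 26 = 174.
One more marble then forces some color to 35, so 174 + 1 = 175.

175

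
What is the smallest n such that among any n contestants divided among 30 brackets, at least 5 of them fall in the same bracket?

There are 30 brackets acting as pigeonholes.
With 30 × 4 = 120 contestants we could place exactly 4 in each, with no class reaching 5.
One more forces some class to hold 5, so 120 + 1 = 121.

121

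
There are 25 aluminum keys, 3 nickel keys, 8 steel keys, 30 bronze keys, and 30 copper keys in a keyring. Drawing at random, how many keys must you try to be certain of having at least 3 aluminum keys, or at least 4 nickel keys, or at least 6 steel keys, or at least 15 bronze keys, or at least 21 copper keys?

45

The worst case stops just short of every target: 2 aluminum, 3 nickel, 5 steel, 14 bronze, 20 copper — 2 + 3 + 5 + 14 + 20 = 44 keys.
One more key must push some type to its target, so 44 + 1 = 45.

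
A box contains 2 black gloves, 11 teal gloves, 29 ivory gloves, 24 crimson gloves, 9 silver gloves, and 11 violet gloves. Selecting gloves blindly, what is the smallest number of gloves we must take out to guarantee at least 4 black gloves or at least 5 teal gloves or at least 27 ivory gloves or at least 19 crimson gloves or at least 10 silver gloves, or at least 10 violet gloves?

The worst case stops just short of every target: all 2 black, 4 teal, 26 ivory, 18 crimson, 9 silver, 9 violet — 2 + 4 + 26 + 18 + 9 + 9 = 68 gloves.
One more glove must push some color to its target, so 68 + 1 = 69.

69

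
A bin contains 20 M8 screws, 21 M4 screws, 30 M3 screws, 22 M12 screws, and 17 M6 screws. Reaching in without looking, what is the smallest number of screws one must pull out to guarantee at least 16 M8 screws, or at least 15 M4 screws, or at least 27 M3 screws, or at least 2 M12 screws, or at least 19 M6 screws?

74

The worst case stops just short of every target: 15 M8, 14 M4, 26 M3, 1 M12, all 17 M6 — 15 + 14 + 26 + 1 + 17 = 73 screws.
One more screw must push some size to its target, so 73 + 1 = 74.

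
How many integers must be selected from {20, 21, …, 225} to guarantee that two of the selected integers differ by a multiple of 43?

Use the pigeonhole principle on residue classes: group the integers by remainder mod 43; there are 43 residue classes, each nonempty in this range.
Choosing one from each class (43 integers) avoids any shared remainder.
One more choice must repeat a class, so two differ by a multiple of 43. Hence 43 + 1 = 44.

44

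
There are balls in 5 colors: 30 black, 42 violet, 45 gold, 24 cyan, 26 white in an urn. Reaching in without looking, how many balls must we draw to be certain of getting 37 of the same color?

153

In the worst case we take at most 36 of each color, but all 30 black, all 24 cyan, and all 26 white (fewer than 36), giving 30 + 36 + 36 + 24 + 26 = 152.
One more ball then forces some color to 37, so 152 + 1 = 153.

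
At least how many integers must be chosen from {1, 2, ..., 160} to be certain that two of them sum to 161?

Partition {1, …, 160} into 80 pairs: {1,160}, {2,159}, …, {80,81}.
Choosing 80 integers — say the integers 1 through 80 — takes one from each pair and avoids the property.
Choosing 81 forces two into the same pair by pigeonhole, and those sum to 161. So 81.

81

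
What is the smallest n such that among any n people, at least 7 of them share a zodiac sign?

73

There are 12 zodiac signs acting as pigeonholes.
With 12 × 6 = 72 people we could place exactly 6 in each, with no class reaching 7.
One more forces some class to hold 7, so 72 + 1 = 73.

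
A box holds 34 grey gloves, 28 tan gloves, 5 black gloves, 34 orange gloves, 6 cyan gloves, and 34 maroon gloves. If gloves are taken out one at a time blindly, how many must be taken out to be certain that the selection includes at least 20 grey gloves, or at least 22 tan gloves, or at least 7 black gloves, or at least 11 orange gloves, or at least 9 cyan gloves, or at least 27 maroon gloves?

The worst case stops just short of every target: 19 grey, 21 tan, all 5 black, 10 orange, all 6 cyan, 26 maroon — 19 + 21 + 5 + 10 + 6 + 26 = 87 gloves.
One more glove must push some color to its target, so 87 + 1 = 88.

88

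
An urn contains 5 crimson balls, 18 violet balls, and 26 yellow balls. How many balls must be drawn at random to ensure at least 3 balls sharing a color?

7

The worst case takes 2 balls of each color without reaching 3 of any: 3 × 2 = 6.
The next ball must bring some color to 3, so 6 + 1 = 7.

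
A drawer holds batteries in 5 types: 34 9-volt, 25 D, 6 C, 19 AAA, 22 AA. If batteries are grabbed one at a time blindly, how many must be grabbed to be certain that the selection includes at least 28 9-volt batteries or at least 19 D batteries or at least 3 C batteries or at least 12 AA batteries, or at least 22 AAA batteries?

78

Each of the 5 types has its own threshold; avoid all of them simultaneously.
The worst case stops just short of every target: 27 9-volt, 18 D, 2 C, all 19 AAA, 11 AA — 27 + 18 + 2 + 19 + 11 = 77 batteries.
One more battery must push some type to its target, so 77 + 1 = 78.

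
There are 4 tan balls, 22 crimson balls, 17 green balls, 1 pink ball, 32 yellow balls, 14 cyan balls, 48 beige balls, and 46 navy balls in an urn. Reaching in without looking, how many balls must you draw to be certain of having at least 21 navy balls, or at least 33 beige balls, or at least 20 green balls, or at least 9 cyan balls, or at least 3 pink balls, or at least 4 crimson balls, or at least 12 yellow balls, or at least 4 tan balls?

96

Each of the 8 colors has its own threshold; avoid all of them simultaneously.
The worst case stops just short of every target: 3 tan, 3 crimson, all 17 green, all 1 pink, 11 yellow, 8 cyan, 32 beige, 20 navy — 3 + 3 + 17 + 1 + 11 + 8 + 32 + 20 = 95 balls.
One more ball must push some color to its target, so 95 + 1 = 96.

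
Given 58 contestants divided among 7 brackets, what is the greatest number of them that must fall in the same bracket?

9

The 58 contestants fall into 7 brackets.
If each of the 7 brackets held at most 8, the total would be at most 7 × 8 = 56 < 58, a contradiction.
So at least one holds ⌈58/7⌉ = 9.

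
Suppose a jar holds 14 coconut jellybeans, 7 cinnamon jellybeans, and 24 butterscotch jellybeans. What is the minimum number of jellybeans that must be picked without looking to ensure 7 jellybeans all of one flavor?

Treat the 3 flavors as pigeonholes.
The worst case takes 6 jellybeans of each flavor without reaching 7 of any: 3 × 6 = 18.
The next jellybean must bring some flavor to 7, so 18 + 1 = 19.

19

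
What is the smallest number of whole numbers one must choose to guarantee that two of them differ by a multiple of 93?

Use the pigeonhole principle on residue classes: two integers differ by a multiple of 93 exactly when they share a remainder mod 93.
There are 93 residue classes mod 93, so 93 integers can all lie in distinct classes.
One more integer must repeat a residue, giving a difference divisible by 93. So n = 93 + 1 = 94.

94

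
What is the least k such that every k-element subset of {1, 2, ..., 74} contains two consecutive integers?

38

Partition {1, …, 74} into 37 pairs: {1,2}, {3,4}, …, {73,74}.
Choosing 37 integers — say the 37 even numbers 2, 4, …, 74 — takes one from each pair and avoids the property.
Choosing 38 forces two into the same pair by pigeonhole, and those are consecutive. So 38.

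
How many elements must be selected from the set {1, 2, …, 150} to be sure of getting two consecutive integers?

Partition {1, …, 150} into 75 pairs: {1,2}, {3,4}, …, {149,150}.
Choosing 75 integers — say the 75 even numbers 2, 4, …, 150 — takes one from each pair and avoids the property.
Choosing 76 forces two into the same pair by pigeonhole, and those are consecutive. So 76.

76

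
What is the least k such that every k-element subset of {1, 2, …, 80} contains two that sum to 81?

41

Partition {1, …, 80} into 40 pairs: {1,80}, {2,79}, …, {40,41}.
Choosing 40 integers — say the integers 1 through 40 — takes one from each pair and avoids the property.
Choosing 41 forces two into the same pair by pigeonhole, and those sum to 81. So 41.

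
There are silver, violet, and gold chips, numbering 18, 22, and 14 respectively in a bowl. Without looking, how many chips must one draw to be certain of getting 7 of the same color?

Treat the 3 colors as pigeonholes.
The worst case takes 6 chips of each color without reaching 7 of any: 3 × 6 = 18.
The next chip must bring some color to 7, so 18 + 1 = 19.

19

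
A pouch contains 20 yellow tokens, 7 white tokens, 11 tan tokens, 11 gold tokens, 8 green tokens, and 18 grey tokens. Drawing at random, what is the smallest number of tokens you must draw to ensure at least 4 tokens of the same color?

19

The worst case takes 3 tokens of each color without reaching 4 of any: 6 × 3 = 18.
The next token must bring some color to 4, so 18 + 1 = 19.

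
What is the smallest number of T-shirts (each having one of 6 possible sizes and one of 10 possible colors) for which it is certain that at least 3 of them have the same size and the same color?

There are 6 × 10 = 60 (size, color) combinations acting as pigeonholes.
With 60 × 2 = 120 T-shirts we could place exactly 2 in each, with no (size, color) pair reaching 3.
One more forces some (size, color) pair to hold 3, so 120 + 1 = 121.

121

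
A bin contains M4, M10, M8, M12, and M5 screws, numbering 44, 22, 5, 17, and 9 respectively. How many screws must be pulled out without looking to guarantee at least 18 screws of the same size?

In the worst case we take at most 17 of each size, but all 5 M8 and all 9 M5 (fewer than 17), giving 17 + 17 + 5 + 17 + 9 = 65.
One more screw then forces some size to 18, so 65 + 1 = 66.

66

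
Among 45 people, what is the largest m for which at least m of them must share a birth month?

4

If each of the 12 months of the year held at most 3, the total would be at most 12 × 3 = 36 < 45, a contradiction.
So at least one holds ⌈45/12⌉ = 4.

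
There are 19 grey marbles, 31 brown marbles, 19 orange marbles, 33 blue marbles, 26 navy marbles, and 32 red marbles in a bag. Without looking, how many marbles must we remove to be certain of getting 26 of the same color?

139

Treat the 6 colors as pigeonholes.
In the worst case we take at most 25 of each color, but all 19 grey and all 19 orange (fewer than 25), giving 19 + 25 + 19 + 25 + 25 + 25 = 138.
One more marble then forces some color to 26, so 138 + 1 = 139.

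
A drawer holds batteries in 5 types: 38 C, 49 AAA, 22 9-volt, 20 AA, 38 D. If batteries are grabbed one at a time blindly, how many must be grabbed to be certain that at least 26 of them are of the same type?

118

Treat the 5 types as pigeonholes.
In the worst case we take at most 25 of each type, but all 22 9-volt and all 20 AA (fewer than 25), giving 25 + 25 + 22 + 20 + 25 = 117.
One more battery then forces some type to 26, so 117 + 1 = 118.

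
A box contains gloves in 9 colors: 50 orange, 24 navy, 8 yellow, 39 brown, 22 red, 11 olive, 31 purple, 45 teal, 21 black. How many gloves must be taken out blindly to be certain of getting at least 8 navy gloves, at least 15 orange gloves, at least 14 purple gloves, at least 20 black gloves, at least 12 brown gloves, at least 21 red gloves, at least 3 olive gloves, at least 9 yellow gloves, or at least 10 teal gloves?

The worst case stops just short of every target: 14 orange, 7 navy, 8 yellow, 11 brown, 20 red, 2 olive, 13 purple, 9 teal, 19 black — 14 + 7 + 8 + 11 + 20 + 2 + 13 + 9 + 19 = 103 gloves.
One more glove must push some color to its target, so 103 + 1 = 104.

104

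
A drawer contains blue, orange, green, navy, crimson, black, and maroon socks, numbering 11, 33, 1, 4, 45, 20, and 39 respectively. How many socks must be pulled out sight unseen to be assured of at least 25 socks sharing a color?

109

Treat the 7 colors as pigeonholes.
In the worst case we take at most 24 of each color, but all 11 blue, all 1 green, all 4 navy, and all 20 black (fewer than 24), giving 11 + 24 + 1 + 4 + 24 + 20 + 24 = 108.
One more sock then forces some color to 25, so 108 + 1 = 109.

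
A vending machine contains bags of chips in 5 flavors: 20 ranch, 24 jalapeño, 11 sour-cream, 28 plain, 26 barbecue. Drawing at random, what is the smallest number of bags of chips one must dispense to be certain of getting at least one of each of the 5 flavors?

The hardest flavor to obtain is sour-cream: we could draw every other bag of chips first — 109 − 11 = 98 bags of chips — without a single sour-cream one.
The next draw must be sour-cream, so 98 + 1 = 99.

99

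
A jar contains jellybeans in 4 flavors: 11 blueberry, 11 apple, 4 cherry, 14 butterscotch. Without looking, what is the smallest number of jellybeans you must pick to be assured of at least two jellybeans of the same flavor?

The worst case takes 1 jellybean of each flavor without reaching 2 of any: 4 × 1 = 4.
The next jellybean must bring some flavor to 2, so 4 + 1 = 5.

5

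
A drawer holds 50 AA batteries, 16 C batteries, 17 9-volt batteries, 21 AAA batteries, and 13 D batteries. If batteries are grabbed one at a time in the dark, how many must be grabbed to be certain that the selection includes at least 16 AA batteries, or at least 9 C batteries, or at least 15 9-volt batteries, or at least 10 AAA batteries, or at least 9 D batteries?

55

The worst case stops just short of every target: 15 AA, 8 C, 14 9-volt, 9 AAA, 8 D — 15 + 8 + 14 + 9 + 8 = 54 batteries.
One more battery must push some type to its target, so 54 + 1 = 55.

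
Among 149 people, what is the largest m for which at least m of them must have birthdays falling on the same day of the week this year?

22

There are 7 days of the week, which serve as the pigeonholes.
If each of the 7 days of the week held at most 21, the total would be at most 7 × 21 = 147 < 149, a contradiction.
So at least one holds ⌈149/7⌉ = 22.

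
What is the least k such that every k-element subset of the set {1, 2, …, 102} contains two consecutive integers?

52

Partition {1, …, 102} into 51 pairs: {1,2}, {3,4}, …, {101,102}.
Choosing 51 integers — say the 51 even numbers 2, 4, …, 102 — takes one from each pair and avoids the property.
Choosing 52 forces two into the same pair by pigeonhole, and those are consecutive. So 52.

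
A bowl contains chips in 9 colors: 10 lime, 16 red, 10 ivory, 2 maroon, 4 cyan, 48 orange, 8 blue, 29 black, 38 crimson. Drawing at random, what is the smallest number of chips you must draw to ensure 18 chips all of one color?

102

In the worst case we take at most 17 of each color, but all 10 lime, all 16 red, all 10 ivory, all 2 maroon, all 4 cyan, and all 8 blue (fewer than 17), giving 10 + 16 + 10 + 2 + 4 + 17 + 8 + 17 + 17 = 101.
One more chip then forces some color to 18, so 101 + 1 = 102.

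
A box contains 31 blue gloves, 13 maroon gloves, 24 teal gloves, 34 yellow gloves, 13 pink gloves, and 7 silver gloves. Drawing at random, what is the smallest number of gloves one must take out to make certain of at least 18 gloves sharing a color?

85

Treat the 6 colors as pigeonholes.
In the worst case we take at most 17 of each color, but all 13 maroon, all 13 pink, and all 7 silver (fewer than 17), giving 17 + 13 + 17 + 17 + 13 + 7 = 84.
One more glove then forces some color to 18, so 84 + 1 = 85.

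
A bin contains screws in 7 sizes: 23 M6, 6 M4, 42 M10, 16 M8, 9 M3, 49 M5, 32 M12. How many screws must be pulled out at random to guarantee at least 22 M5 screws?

150

To avoid M5 screws as long as possible, exhaust the other 6 sizes first.
The worst case draws every non-M5 screw first: 23 + 6 + 42 + 16 + 9 + 32 = 128.
The next 22 draws are then forced to be M5, giving 128 + 22 = 150.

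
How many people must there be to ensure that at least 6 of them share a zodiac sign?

There are 12 zodiac signs acting as pigeonholes.
With 12 × 5 = 60 people we could place exactly 5 in each, with no class reaching 6.
One more forces some class to hold 6, so 60 + 1 = 61.

61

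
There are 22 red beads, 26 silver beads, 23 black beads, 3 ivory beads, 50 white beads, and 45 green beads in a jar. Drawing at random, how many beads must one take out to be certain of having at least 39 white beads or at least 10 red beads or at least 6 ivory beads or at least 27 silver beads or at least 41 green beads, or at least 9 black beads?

The worst case stops just short of every target: 9 red, 26 silver, 8 black, all 3 ivory, 38 white, 40 green — 9 + 26 + 8 + 3 + 38 + 40 = 124 beads.
One more bead must push some color to its target, so 124 + 1 = 125.

125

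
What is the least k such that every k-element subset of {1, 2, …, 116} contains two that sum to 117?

Partition {1, …, 116} into 58 pairs: {1,116}, {2,115}, …, {58,59}.
Choosing 58 integers — say the integers 1 through 58 — takes one from each pair and avoids the property.
Choosing 59 forces two into the same pair by pigeonhole, and those sum to 117. So 59.

59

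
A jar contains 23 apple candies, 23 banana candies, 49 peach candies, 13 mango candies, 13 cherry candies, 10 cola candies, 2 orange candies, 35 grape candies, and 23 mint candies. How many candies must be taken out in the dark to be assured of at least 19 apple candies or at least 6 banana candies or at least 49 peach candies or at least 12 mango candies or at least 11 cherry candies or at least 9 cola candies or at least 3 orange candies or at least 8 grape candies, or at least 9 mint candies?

The worst case stops just short of every target: 18 apple, 5 banana, 48 peach, 11 mango, 10 cherry, 8 cola, 2 orange, 7 grape, 8 mint — 18 + 5 + 48 + 11 + 10 + 8 + 2 + 7 + 8 = 117 candies.
One more candy must push some flavor to its target, so 117 + 1 = 118.

118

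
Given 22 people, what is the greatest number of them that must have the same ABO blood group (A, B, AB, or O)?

If each of the 4 ABO blood groups held at most 5, the total would be at most 4 × 5 = 20 < 22, a contradiction.
So at least one holds ⌈22/4⌉ = 6.

6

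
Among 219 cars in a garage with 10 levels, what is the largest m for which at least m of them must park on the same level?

If each of the 10 levels held at most 21, the total would be at most 10 × 21 = 210 < 219, a contradiction.
So at least one holds ⌈219/10⌉ = 22.

22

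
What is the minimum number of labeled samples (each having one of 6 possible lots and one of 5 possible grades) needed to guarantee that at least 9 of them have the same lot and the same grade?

241

There are 6 × 5 = 30 (lot, grade) combinations acting as pigeonholes.
With 30 × 8 = 240 labeled samples we could place exactly 8 in each, with no (lot, grade) pair reaching 9.
One more forces some (lot, grade) pair to hold 9, so 240 + 1 = 241.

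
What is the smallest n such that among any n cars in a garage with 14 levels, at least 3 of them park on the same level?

There are 14 levels acting as pigeonholes.
With 14 × 2 = 28 cars we could place exactly 2 in each, with no class reaching 3.
One more forces some class to hold 3, so 28 + 1 = 29.

29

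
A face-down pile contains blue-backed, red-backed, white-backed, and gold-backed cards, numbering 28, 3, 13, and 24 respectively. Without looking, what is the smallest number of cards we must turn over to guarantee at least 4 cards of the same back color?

The worst case takes 3 cards of each back color without reaching 4 of any: 4 × 3 = 12.
The next card must bring some back color to 4, so 12 + 1 = 13.

13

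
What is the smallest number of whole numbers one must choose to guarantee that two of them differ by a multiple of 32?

Two integers differ by a multiple of 32 exactly when they share a remainder mod 32.
There are 32 residue classes mod 32, so 32 integers can all lie in distinct classes.
One more integer must repeat a residue, giving a difference divisible by 32. So n = 32 + 1 = 33.

33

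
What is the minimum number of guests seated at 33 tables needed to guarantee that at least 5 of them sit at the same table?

There are 33 tables acting as pigeonholes.
With 33 × 4 = 132 guests we could place exactly 4 in each, with no class reaching 5.
One more forces some class to hold 5, so 132 + 1 = 133.

133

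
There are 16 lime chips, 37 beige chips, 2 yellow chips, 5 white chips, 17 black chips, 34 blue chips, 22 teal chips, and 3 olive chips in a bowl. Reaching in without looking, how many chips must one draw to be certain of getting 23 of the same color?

110

Treat the 8 colors as pigeonholes.
In the worst case we take at most 22 of each color, but all 16 lime, all 2 yellow, all 5 white, all 17 black, and all 3 olive (fewer than 22), giving 16 + 22 + 2 + 5 + 17 + 22 + 22 + 3 = 109.
One more chip then forces some color to 23, so 109 + 1 = 110.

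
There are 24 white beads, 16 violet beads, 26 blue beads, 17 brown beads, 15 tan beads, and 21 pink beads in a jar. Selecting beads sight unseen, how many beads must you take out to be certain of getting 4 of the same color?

The worst case takes 3 beads of each color without reaching 4 of any: 6 × 3 = 18.
The next bead must bring some color to 4, so 18 + 1 = 19.

19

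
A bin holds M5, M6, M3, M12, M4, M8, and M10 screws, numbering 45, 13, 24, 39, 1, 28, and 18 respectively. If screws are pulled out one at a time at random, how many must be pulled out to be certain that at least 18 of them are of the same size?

In the worst case we take at most 17 of each size, but all 13 M6 and all 1 M4 (fewer than 17), giving 17 + 13 + 17 + 17 + 1 + 17 + 17 = 99.
One more screw then forces some size to 18, so 99 + 1 = 100.

100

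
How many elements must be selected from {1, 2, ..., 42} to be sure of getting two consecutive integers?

22

Partition {1, …, 42} into 21 pairs: {1,2}, {3,4}, …, {41,42}.
Choosing 21 integers — say the 21 even numbers 2, 4, …, 42 — takes one from each pair and avoids the property.
Choosing 22 forces two into the same pair by pigeonhole, and those are consecutive. So 22.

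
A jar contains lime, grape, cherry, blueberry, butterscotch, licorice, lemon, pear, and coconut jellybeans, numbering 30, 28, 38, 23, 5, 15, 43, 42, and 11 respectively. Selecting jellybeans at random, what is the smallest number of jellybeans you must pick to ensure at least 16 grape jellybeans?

To avoid grape jellybeans as long as possible, exhaust the other 8 flavors first.
The worst case draws every non-grape jellybean first: 30 + 38 + 23 + 5 + 15 + 43 + 42 + 11 = 207.
The next 16 draws are then forced to be grape, giving 207 + 16 = 223.

223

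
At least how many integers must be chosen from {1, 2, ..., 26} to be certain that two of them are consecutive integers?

Partition {1, …, 26} into 13 pairs: {1,2}, {3,4}, …, {25,26}.
Choosing 13 integers — say the 13 even numbers 2, 4, …, 26 — takes one from each pair and avoids the property.
Choosing 14 forces two into the same pair by pigeonhole, and those are consecutive. So 14.

14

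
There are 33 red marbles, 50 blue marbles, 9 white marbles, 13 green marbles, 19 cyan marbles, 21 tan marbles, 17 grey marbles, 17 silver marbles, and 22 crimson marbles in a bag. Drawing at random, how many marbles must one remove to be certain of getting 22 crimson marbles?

To avoid crimson marbles as long as possible, exhaust the other 8 colors first.
The worst case draws every non-crimson marble first: 33 + 50 + 9 + 13 + 19 + 21 + 17 + 17 = 179.
The next 22 draws are then forced to be crimson, giving 179 + 22 = 201.

201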